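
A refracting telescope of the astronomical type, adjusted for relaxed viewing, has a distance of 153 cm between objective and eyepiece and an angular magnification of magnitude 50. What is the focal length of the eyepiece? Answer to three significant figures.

3.00 cm

In normal adjustment the tube length equals f_obj + f_eye and |M| = f_obj/f_eye.
So f_obj = 50 f_eye and 50 f_eye + f_eye = 153 cm, giving f_eye = 153/51 = 3.000 cm and f_obj = 150.000 cm.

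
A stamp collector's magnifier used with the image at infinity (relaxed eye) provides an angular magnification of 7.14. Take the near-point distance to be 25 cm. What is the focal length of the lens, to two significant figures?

For the image at infinity, M = D/f.
f = D/M = 25/7.14 = 3.501 cm.

3.5 cm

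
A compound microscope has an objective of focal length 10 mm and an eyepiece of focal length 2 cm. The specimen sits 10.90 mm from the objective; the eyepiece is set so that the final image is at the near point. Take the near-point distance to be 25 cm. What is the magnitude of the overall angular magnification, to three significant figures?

150

Convert to cm: f_obj = 10 mm = 1 cm; d_o = 10.90 mm = 1.09 cm.
Objective: 1/d_i = 1/f_obj - 1/d_o = 1/1 - 1/1.09 = 0.08257 cm^-1, so d_i = 12.111 cm.
m_obj = -d_i/d_o = -12.111/1.09 = -11.111.
Eyepiece angular magnification (image at near point): M_eye = 1 + D/f_e = 1 + 25/2 = 13.500.
Overall M = m_obj x M_eye = (-11.111)(13.500) = -150.00.
|M| = 150.00.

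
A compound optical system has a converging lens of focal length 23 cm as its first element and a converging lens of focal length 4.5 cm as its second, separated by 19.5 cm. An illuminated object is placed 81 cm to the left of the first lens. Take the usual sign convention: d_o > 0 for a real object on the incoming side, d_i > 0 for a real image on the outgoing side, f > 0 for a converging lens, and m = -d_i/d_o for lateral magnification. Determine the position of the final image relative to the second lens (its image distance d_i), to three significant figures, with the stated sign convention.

Lens 1: 1/d_i1 = 1/f_1 - 1/d_o1 = 1/23 - 1/81 = 0.03113 cm^-1, so d_i1 = 32.121 cm.
Since 32.121 cm > 19.5 cm, the first image lies past the second lens and serves as a virtual object: d_o2 = L - d_i1 = -12.621 cm.
Lens 2: 1/d_i2 = 1/f_2 - 1/d_o2 = 1/4.5 - 1/(-12.621) = 0.30146 cm^-1, so d_i2 = 3.317 cm.

3.32 cm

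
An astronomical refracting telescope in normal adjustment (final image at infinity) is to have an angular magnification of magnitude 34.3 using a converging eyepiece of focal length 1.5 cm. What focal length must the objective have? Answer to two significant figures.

51 cm

|M| = f_obj/|f_eye|, so f_obj = |M| x |f_eye| = 34.3 x 1.5 = 51.450 cm.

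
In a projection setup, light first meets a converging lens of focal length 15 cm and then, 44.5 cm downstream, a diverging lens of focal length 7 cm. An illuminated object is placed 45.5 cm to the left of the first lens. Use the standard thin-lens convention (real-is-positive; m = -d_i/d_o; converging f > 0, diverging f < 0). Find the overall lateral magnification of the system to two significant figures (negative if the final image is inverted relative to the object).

-0.12

First lens: d_i1 = 1/(1/15 - 1/45.5) = 22.377 cm.
m_1 = -(22.377)/45.5 = -0.4918.
Object distance for lens 2: d_o2 = 44.5 - 22.377 = 22.123 cm.
Second lens: d_i2 = 1/(1/(-7) - 1/(22.123)) = -5.317 cm.
m_2 = -(-5.317)/(22.123) = 0.2404.
Overall magnification: m = m_1 m_2 = -0.1182.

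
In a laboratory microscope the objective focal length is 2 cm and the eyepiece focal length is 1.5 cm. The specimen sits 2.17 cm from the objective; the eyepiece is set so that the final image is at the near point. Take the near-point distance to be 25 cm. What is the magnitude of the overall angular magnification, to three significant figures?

Objective: 1/d_i = 1/f_obj - 1/d_o = 1/2 - 1/2.17 = 0.03917 cm^-1, so d_i = 25.529 cm.
m_obj = -d_i/d_o = -25.529/2.17 = -11.765.
Eyepiece angular magnification (image at near point): M_eye = 1 + D/f_e = 1 + 25/1.5 = 17.667.
Overall M = m_obj x M_eye = (-11.765)(17.667) = -207.84.
|M| = 207.84.

208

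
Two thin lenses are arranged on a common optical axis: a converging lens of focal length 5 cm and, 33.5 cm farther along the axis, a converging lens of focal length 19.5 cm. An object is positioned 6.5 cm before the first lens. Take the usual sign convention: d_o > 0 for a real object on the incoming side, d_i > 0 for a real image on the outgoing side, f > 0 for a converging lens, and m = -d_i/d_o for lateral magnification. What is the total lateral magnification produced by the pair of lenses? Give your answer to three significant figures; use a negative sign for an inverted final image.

-8.48

First lens: d_i1 = 1/(1/5 - 1/6.5) = 21.667 cm.
m_1 = -(21.667)/6.5 = -3.3333.
Object distance for lens 2: d_o2 = 33.5 - 21.667 = 11.833 cm.
Second lens: d_i2 = 1/(1/19.5 - 1/(11.833)) = -30.098 cm.
m_2 = -(-30.098)/(11.833) = 2.5435.
Overall magnification: m = m_1 m_2 = -8.4783.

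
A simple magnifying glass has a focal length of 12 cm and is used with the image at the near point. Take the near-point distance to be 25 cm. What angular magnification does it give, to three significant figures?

M = 1 + D/f = 1 + 25/12 = 3.083.

3.08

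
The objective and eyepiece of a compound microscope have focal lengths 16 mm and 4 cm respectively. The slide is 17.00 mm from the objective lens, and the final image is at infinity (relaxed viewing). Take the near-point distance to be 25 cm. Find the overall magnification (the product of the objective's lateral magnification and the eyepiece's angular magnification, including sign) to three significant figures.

-100

Convert to cm: f_obj = 16 mm = 1.6 cm; d_o = 17.00 mm = 1.70 cm.
Objective: 1/d_i = 1/f_obj - 1/d_o = 1/1.6 - 1/1.70 = 0.03676 cm^-1, so d_i = 27.200 cm.
m_obj = -d_i/d_o = -27.200/1.70 = -16.000.
Eyepiece angular magnification (image at infinity): M_eye = D/f_e = 25/4 = 6.250.
Overall M = m_obj x M_eye = (-16.000)(6.250) = -100.00.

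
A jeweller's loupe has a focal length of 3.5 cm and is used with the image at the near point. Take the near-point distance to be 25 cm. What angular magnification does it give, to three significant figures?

8.14

M = 1 + D/f = 1 + 25/3.5 = 8.143.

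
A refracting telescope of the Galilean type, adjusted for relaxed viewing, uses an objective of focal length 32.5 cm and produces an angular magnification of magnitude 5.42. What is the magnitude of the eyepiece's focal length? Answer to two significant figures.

|M| = f_obj/|f_eye|, so |f_eye| = f_obj/|M| = 32.5/5.42 = 5.996 cm.
(The eyepiece is diverging, so its signed focal length is -5.996 cm.)

6.0 cm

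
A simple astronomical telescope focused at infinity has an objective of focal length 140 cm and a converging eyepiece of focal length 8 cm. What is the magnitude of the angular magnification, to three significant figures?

17.5

|M| = f_obj/|f_eye| = 140/8 = 17.500.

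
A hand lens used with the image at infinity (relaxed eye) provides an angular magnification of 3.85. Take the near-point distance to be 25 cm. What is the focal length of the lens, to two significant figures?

For the image at infinity, M = D/f.
f = D/M = 25/3.85 = 6.494 cm.

6.5 cm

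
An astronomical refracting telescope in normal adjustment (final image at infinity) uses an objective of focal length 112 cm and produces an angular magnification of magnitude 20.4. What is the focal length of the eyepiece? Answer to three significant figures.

|M| = f_obj/f_eye, so f_eye = f_obj/|M| = 112/20.4 = 5.490 cm.

5.49 cm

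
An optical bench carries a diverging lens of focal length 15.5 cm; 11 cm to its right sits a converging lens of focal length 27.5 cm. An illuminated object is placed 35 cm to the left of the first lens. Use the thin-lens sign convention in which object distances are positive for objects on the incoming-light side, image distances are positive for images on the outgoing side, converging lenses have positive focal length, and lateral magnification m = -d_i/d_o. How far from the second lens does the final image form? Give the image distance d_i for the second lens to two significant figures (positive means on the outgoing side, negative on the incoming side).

Applying the thin-lens equation to the first lens, 1/(-15.5) = 1/35 + 1/d_i1, which gives d_i1 = -10.743 cm.
The intermediate image is virtual, 10.743 cm to the left of lens 1, so d_o2 = L - d_i1 = 11 - (-10.743) = 21.743 cm.
Applying the thin-lens equation again with f_2 = 27.5 cm and d_o2 = 21.743 cm gives d_i2 = -103.852 cm.

-100 cm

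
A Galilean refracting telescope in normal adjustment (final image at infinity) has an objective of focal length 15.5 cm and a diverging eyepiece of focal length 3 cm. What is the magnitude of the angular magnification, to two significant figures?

|M| = f_obj/|f_eye| = 15.5/3 = 5.167.

5.2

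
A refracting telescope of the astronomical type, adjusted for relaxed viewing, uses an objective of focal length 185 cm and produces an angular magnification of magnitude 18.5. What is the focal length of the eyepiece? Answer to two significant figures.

10 cm

|M| = f_obj/f_eye, so f_eye = f_obj/|M| = 185/18.5 = 10.000 cm.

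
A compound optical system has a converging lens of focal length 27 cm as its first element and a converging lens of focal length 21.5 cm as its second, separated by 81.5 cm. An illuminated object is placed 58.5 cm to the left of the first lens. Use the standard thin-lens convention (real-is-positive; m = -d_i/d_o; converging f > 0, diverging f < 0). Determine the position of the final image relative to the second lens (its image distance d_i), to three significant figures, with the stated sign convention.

68.4 cm

Lens 1: 1/d_i1 = 1/f_1 - 1/d_o1 = 1/27 - 1/58.5 = 0.01994 cm^-1, so d_i1 = 50.143 cm.
The intermediate image is 50.143 cm to the right of lens 1, so d_o2 = L - d_i1 = 81.5 - 50.143 = 31.357 cm.
Lens 2: 1/d_i2 = 1/f_2 - 1/d_o2 = 1/21.5 - 1/(31.357) = 0.01462 cm^-1, so d_i2 = 68.395 cm.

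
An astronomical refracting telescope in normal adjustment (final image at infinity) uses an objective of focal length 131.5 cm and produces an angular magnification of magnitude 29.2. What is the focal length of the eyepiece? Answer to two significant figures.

|M| = f_obj/f_eye, so f_eye = f_obj/|M| = 131.5/29.2 = 4.503 cm.

4.5 cm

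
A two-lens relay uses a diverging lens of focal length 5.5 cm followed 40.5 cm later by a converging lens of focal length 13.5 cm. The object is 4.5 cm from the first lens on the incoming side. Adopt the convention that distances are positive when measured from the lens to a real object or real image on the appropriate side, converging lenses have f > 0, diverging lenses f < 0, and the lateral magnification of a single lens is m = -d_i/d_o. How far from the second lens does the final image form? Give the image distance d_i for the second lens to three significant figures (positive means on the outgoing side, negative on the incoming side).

First lens: d_i1 = 1/(1/(-5.5) - 1/4.5) = -2.475 cm.
The intermediate image is virtual, 2.475 cm to the left of lens 1, so d_o2 = L - d_i1 = 40.5 - (-2.475) = 42.975 cm.
Second lens: d_i2 = 1/(1/13.5 - 1/(42.975)) = 19.683 cm.

19.7 cm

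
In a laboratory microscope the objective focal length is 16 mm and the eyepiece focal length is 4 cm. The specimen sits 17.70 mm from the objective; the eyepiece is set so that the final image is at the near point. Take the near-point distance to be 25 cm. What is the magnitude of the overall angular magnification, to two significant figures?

Convert to cm: f_obj = 16 mm = 1.6 cm; d_o = 17.70 mm = 1.77 cm.
Objective: 1/d_i = 1/f_obj - 1/d_o = 1/1.6 - 1/1.77 = 0.06003 cm^-1, so d_i = 16.659 cm.
m_obj = -d_i/d_o = -16.659/1.77 = -9.412.
Eyepiece angular magnification (image at near point): M_eye = 1 + D/f_e = 1 + 25/4 = 7.250.
Overall M = m_obj x M_eye = (-9.412)(7.250) = -68.24.
|M| = 68.24.

68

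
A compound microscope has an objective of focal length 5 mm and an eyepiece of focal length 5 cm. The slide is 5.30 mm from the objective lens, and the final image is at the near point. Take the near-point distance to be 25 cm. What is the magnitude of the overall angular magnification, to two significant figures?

100

Convert to cm: f_obj = 5 mm = 0.5 cm; d_o = 5.30 mm = 0.53 cm.
Objective: 1/d_i = 1/f_obj - 1/d_o = 1/0.5 - 1/0.53 = 0.11321 cm^-1, so d_i = 8.833 cm.
m_obj = -d_i/d_o = -8.833/0.53 = -16.667.
Eyepiece angular magnification (image at near point): M_eye = 1 + D/f_e = 1 + 25/5 = 6.000.
Overall M = m_obj x M_eye = (-16.667)(6.000) = -100.00.
|M| = 100.00.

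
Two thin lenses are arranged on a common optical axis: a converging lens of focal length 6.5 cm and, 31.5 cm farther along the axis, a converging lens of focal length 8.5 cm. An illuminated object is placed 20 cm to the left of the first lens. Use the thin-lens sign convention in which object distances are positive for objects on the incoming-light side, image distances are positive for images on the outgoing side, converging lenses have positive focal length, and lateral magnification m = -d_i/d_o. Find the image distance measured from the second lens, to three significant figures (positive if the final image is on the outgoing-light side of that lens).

First lens: d_i1 = 1/(1/6.5 - 1/20) = 9.630 cm.
That image sits 21.870 cm in front of the second lens, so d_o2 = 21.870 cm.
Second lens: d_i2 = 1/(1/8.5 - 1/(21.870)) = 13.904 cm.

13.9 cm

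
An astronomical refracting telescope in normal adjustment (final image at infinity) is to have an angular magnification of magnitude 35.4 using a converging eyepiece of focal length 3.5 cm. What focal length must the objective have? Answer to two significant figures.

|M| = f_obj/|f_eye|, so f_obj = |M| x |f_eye| = 35.4 x 3.5 = 123.900 cm.

120 cm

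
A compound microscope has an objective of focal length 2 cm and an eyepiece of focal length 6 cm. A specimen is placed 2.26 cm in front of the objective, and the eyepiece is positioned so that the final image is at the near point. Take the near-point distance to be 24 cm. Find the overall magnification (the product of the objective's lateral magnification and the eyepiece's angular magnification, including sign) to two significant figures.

-38

Objective: 1/d_i = 1/f_obj - 1/d_o = 1/2 - 1/2.26 = 0.05752 cm^-1, so d_i = 17.385 cm.
m_obj = -d_i/d_o = -17.385/2.26 = -7.692.
Eyepiece angular magnification (image at near point): M_eye = 1 + D/f_e = 1 + 24/6 = 5.000.
Overall M = m_obj x M_eye = (-7.692)(5.000) = -38.46.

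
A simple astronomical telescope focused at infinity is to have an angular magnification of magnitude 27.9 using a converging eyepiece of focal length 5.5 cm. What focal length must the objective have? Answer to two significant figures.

150 cm

|M| = f_obj/|f_eye|, so f_obj = |M| x |f_eye| = 27.9 x 5.5 = 153.450 cm.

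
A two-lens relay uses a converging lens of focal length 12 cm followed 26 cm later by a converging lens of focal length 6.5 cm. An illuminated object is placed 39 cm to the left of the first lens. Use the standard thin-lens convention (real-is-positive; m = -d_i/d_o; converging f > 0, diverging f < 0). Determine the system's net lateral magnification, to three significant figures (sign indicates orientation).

1.33

Applying the thin-lens equation to the first lens, 1/12 = 1/39 + 1/d_i1, which gives d_i1 = 17.333 cm.
Its lateral magnification is m_1 = -d_i1/d_o1 = -(17.333)/39 = -0.4444.
That image sits 8.667 cm in front of the second lens, so d_o2 = 8.667 cm.
Applying the thin-lens equation again with f_2 = 6.5 cm and d_o2 = 8.667 cm gives d_i2 = 26.000 cm.
m_2 = -(26.000)/(8.667) = -3.0000.
Overall magnification: m = m_1 m_2 = 1.3333.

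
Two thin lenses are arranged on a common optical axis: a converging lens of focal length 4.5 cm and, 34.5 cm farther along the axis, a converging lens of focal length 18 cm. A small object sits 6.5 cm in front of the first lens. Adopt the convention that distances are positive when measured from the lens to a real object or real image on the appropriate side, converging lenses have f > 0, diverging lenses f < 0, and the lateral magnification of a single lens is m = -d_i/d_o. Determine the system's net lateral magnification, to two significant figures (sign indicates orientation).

22

First lens: d_i1 = 1/(1/4.5 - 1/6.5) = 14.625 cm.
m_1 = -(14.625)/6.5 = -2.2500.
The intermediate image is 14.625 cm to the right of lens 1, so d_o2 = L - d_i1 = 34.5 - 14.625 = 19.875 cm.
Second lens: d_i2 = 1/(1/18 - 1/(19.875)) = 190.800 cm.
m_2 = -(190.800)/(19.875) = -9.6000.
Overall magnification: m = m_1 m_2 = 21.6000.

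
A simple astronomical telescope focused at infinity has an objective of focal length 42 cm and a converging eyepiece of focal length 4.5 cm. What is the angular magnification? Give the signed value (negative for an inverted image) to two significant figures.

-9.3

M = -f_obj/f_eye = -42/(4.5) = -9.333.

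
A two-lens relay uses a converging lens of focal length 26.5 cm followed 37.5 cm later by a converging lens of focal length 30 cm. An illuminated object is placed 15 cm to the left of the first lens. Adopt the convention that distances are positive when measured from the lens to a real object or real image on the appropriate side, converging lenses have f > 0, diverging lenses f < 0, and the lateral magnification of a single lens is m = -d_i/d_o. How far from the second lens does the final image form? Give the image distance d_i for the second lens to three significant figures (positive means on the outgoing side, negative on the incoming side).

51.4 cm

First lens: d_i1 = 1/(1/26.5 - 1/15) = -34.565 cm.
The intermediate image is virtual, 34.565 cm to the left of lens 1, so d_o2 = L - d_i1 = 37.5 - (-34.565) = 72.065 cm.
Second lens: d_i2 = 1/(1/30 - 1/(72.065)) = 51.395 cm.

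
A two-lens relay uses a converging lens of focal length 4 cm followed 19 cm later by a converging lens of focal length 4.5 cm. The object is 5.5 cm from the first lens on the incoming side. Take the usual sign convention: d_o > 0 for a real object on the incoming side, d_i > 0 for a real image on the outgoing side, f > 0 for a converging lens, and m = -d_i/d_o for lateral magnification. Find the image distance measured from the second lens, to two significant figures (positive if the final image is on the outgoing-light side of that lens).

First lens: d_i1 = 1/(1/4 - 1/5.5) = 14.667 cm.
Object distance for lens 2: d_o2 = 19 - 14.667 = 4.333 cm.
Second lens: d_i2 = 1/(1/4.5 - 1/(4.333)) = -117.000 cm.

-120 cm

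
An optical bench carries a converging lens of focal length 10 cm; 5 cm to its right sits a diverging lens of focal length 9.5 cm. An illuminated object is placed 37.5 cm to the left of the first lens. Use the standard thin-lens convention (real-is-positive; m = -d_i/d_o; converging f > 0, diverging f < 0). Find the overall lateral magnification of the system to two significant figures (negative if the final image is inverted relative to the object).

-4.0

First lens: d_i1 = 1/(1/10 - 1/37.5) = 13.636 cm.
m_1 = -(13.636)/37.5 = -0.3636.
Since 13.636 cm > 5 cm, the first image lies past the second lens and serves as a virtual object: d_o2 = L - d_i1 = -8.636 cm.
Second lens: d_i2 = 1/(1/(-9.5) - 1/(-8.636)) = 95.000 cm.
m_2 = -(95.000)/(-8.636) = 11.0000.
Total m = m_1 x m_2 = (-0.3636)(11.0000) = -4.0000.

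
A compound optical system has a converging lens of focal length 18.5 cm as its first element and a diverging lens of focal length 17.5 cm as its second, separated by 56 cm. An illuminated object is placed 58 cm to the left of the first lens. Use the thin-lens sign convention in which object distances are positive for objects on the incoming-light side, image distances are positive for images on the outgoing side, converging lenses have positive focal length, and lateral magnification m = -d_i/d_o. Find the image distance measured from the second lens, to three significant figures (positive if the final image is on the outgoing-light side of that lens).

-10.9 cm

First lens: d_i1 = 1/(1/18.5 - 1/58) = 27.165 cm.
That image sits 28.835 cm in front of the second lens, so d_o2 = 28.835 cm.
Second lens: d_i2 = 1/(1/(-17.5) - 1/(28.835)) = -10.891 cm.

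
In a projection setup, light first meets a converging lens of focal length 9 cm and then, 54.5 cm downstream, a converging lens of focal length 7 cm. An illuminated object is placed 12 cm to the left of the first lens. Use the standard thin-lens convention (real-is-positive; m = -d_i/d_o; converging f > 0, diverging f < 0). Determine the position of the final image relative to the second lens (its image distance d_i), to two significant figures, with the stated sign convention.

11 cm

Lens 1: 1/d_i1 = 1/f_1 - 1/d_o1 = 1/9 - 1/12 = 0.02778 cm^-1, so d_i1 = 36.000 cm.
The intermediate image is 36.000 cm to the right of lens 1, so d_o2 = L - d_i1 = 54.5 - 36.000 = 18.500 cm.
Lens 2: 1/d_i2 = 1/f_2 - 1/d_o2 = 1/7 - 1/(18.500) = 0.08880 cm^-1, so d_i2 = 11.261 cm.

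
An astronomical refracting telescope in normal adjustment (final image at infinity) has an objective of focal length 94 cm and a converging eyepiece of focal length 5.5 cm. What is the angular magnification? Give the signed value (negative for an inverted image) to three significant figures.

-17.1

M = -f_obj/f_eye = -94/(5.5) = -17.091.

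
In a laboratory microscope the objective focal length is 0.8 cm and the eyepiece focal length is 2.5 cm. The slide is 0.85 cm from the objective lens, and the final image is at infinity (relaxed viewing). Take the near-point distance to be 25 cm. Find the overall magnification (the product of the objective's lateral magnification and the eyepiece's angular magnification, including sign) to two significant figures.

-160

Objective: 1/d_i = 1/f_obj - 1/d_o = 1/0.8 - 1/0.85 = 0.07353 cm^-1, so d_i = 13.600 cm.
m_obj = -d_i/d_o = -13.600/0.85 = -16.000.
Eyepiece angular magnification (image at infinity): M_eye = D/f_e = 25/2.5 = 10.000.
Overall M = m_obj x M_eye = (-16.000)(10.000) = -160.00.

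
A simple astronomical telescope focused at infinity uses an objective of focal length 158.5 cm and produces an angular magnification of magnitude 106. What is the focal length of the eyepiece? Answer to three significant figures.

1.50 cm

|M| = f_obj/f_eye, so f_eye = f_obj/|M| = 158.5/106.0 = 1.495 cm.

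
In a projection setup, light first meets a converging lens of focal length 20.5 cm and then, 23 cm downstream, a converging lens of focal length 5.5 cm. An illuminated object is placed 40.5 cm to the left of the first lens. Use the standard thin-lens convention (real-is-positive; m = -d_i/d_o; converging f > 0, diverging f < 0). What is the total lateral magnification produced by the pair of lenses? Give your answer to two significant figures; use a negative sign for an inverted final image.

First lens: d_i1 = 1/(1/20.5 - 1/40.5) = 41.512 cm.
m_1 = -(41.512)/40.5 = -1.0250.
Since 41.512 cm > 23 cm, the first image lies past the second lens and serves as a virtual object: d_o2 = L - d_i1 = -18.512 cm.
Second lens: d_i2 = 1/(1/5.5 - 1/(-18.512)) = 4.240 cm.
m_2 = -(4.240)/(-18.512) = 0.2290.
Total m = m_1 x m_2 = (-1.0250)(0.2290) = -0.2348.

-0.23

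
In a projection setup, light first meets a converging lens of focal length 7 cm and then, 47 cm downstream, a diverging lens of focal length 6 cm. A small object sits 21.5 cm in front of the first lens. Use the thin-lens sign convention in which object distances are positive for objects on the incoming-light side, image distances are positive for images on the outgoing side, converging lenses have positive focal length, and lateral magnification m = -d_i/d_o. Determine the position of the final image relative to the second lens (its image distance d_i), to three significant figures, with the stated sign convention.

-5.16 cm

Applying the thin-lens equation to the first lens, 1/7 = 1/21.5 + 1/d_i1, which gives d_i1 = 10.379 cm.
Object distance for lens 2: d_o2 = 47 - 10.379 = 36.621 cm.
Applying the thin-lens equation again with f_2 = -6 cm and d_o2 = 36.621 cm gives d_i2 = -5.155 cm.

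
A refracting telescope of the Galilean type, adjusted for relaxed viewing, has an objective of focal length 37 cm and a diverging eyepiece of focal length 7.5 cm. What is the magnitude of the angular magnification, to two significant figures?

4.9

|M| = f_obj/|f_eye| = 37/7.5 = 4.933.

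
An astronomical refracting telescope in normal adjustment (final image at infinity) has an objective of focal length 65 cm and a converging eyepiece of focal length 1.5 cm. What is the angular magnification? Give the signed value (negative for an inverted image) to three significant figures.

-43.3

M = -f_obj/f_eye = -65/(1.5) = -43.333.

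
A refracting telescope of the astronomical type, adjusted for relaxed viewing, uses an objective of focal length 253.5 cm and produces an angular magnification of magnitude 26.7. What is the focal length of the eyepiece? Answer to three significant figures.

9.49 cm

|M| = f_obj/f_eye, so f_eye = f_obj/|M| = 253.5/26.7 = 9.494 cm.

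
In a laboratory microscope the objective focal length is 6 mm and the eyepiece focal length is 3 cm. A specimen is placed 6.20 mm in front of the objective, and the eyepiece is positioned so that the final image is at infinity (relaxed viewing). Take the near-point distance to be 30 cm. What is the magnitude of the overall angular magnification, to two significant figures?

300

Convert to cm: f_obj = 6 mm = 0.6 cm; d_o = 6.20 mm = 0.62 cm.
Objective: 1/d_i = 1/f_obj - 1/d_o = 1/0.6 - 1/0.62 = 0.05376 cm^-1, so d_i = 18.600 cm.
m_obj = -d_i/d_o = -18.600/0.62 = -30.000.
Eyepiece angular magnification (image at infinity): M_eye = D/f_e = 30/3 = 10.000.
Overall M = m_obj x M_eye = (-30.000)(10.000) = -300.00.
|M| = 300.00.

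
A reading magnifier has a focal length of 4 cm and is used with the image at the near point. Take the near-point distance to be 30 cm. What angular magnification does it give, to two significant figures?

8.5

M = 1 + D/f = 1 + 30/4 = 8.500.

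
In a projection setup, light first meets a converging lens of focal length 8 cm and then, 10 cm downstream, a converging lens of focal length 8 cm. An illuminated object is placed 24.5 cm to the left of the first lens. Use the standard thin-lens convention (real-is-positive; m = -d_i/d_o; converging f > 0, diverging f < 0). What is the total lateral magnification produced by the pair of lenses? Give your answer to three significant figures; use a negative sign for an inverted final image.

-0.393

Applying the thin-lens equation to the first lens, 1/8 = 1/24.5 + 1/d_i1, which gives d_i1 = 11.879 cm.
Its lateral magnification is m_1 = -d_i1/d_o1 = -(11.879)/24.5 = -0.4848.
This image would form 11.879 cm past lens 1, i.e. 1.879 cm beyond lens 2, so it is a virtual object for lens 2: d_o2 = 10 - 11.879 = -1.879 cm.
Applying the thin-lens equation again with f_2 = 8 cm and d_o2 = -1.879 cm gives d_i2 = 1.521 cm.
m_2 = -(1.521)/(-1.879) = 0.8098.
Total m = m_1 x m_2 = (-0.4848)(0.8098) = -0.3926.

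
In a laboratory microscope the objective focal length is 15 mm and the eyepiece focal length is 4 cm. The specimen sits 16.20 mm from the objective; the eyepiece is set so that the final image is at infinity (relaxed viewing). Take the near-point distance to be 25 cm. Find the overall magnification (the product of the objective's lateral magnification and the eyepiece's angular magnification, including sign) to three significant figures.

-78.1

Convert to cm: f_obj = 15 mm = 1.5 cm; d_o = 16.20 mm = 1.62 cm.
Objective: 1/d_i = 1/f_obj - 1/d_o = 1/1.5 - 1/1.62 = 0.04938 cm^-1, so d_i = 20.250 cm.
m_obj = -d_i/d_o = -20.250/1.62 = -12.500.
Eyepiece angular magnification (image at infinity): M_eye = D/f_e = 25/4 = 6.250.
Overall M = m_obj x M_eye = (-12.500)(6.250) = -78.12.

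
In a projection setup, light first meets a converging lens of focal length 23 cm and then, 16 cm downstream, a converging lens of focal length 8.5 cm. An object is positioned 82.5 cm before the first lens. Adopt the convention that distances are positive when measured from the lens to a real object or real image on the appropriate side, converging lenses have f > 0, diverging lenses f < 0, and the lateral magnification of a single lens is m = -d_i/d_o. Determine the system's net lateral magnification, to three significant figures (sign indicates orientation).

Applying the thin-lens equation to the first lens, 1/23 = 1/82.5 + 1/d_i1, which gives d_i1 = 31.891 cm.
Its lateral magnification is m_1 = -d_i1/d_o1 = -(31.891)/82.5 = -0.3866.
Since 31.891 cm > 16 cm, the first image lies past the second lens and serves as a virtual object: d_o2 = L - d_i1 = -15.891 cm.
Applying the thin-lens equation again with f_2 = 8.5 cm and d_o2 = -15.891 cm gives d_i2 = 5.538 cm.
m_2 = -(5.538)/(-15.891) = 0.3485.
Overall magnification: m = m_1 m_2 = -0.1347.

-0.135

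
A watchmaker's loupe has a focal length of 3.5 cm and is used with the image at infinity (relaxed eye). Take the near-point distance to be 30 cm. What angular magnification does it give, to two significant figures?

8.6

M = D/f = 30/3.5 = 8.571.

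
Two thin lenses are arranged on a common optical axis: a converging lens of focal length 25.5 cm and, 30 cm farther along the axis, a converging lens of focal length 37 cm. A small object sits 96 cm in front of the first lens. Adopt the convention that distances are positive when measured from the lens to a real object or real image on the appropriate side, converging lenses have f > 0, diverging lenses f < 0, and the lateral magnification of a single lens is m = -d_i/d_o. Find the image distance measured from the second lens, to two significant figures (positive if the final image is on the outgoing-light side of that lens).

Applying the thin-lens equation to the first lens, 1/25.5 = 1/96 + 1/d_i1, which gives d_i1 = 34.723 cm.
This image would form 34.723 cm past lens 1, i.e. 4.723 cm beyond lens 2, so it is a virtual object for lens 2: d_o2 = 30 - 34.723 = -4.723 cm.
Applying the thin-lens equation again with f_2 = 37 cm and d_o2 = -4.723 cm gives d_i2 = 4.189 cm.

4.2 cm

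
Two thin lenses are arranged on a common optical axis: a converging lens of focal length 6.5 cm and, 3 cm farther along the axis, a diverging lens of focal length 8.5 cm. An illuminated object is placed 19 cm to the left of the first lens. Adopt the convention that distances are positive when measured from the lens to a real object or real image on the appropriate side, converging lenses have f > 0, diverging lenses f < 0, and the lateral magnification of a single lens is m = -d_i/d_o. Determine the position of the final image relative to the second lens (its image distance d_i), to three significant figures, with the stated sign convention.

First lens: d_i1 = 1/(1/6.5 - 1/19) = 9.880 cm.
Since 9.880 cm > 3 cm, the first image lies past the second lens and serves as a virtual object: d_o2 = L - d_i1 = -6.880 cm.
Second lens: d_i2 = 1/(1/(-8.5) - 1/(-6.880)) = 36.099 cm.

36.1 cm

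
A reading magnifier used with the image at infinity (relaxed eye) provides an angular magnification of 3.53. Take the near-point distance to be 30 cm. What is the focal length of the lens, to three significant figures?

8.50 cm

For the image at infinity, M = D/f.
f = D/M = 30/3.53 = 8.499 cm.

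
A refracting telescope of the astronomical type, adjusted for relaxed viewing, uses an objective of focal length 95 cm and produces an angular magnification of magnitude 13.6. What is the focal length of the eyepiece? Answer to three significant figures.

|M| = f_obj/f_eye, so f_eye = f_obj/|M| = 95/13.6 = 6.985 cm.

6.99 cm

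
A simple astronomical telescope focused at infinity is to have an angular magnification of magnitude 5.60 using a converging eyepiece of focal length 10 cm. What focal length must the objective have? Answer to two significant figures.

56 cm

|M| = f_obj/|f_eye|, so f_obj = |M| x |f_eye| = 5.6 x 10 = 56.000 cm.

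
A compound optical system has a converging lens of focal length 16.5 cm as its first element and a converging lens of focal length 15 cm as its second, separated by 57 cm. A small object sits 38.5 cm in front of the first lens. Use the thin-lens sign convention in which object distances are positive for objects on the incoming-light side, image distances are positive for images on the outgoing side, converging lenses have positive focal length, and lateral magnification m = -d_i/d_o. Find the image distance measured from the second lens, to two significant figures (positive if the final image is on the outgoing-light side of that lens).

32 cm

Applying the thin-lens equation to the first lens, 1/16.5 = 1/38.5 + 1/d_i1, which gives d_i1 = 28.875 cm.
That image sits 28.125 cm in front of the second lens, so d_o2 = 28.125 cm.
Applying the thin-lens equation again with f_2 = 15 cm and d_o2 = 28.125 cm gives d_i2 = 32.143 cm.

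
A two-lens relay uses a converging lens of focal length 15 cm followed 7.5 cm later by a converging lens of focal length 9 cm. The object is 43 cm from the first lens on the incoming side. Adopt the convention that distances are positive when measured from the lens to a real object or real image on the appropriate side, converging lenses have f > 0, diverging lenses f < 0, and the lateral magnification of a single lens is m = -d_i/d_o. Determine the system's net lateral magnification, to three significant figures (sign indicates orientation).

Applying the thin-lens equation to the first lens, 1/15 = 1/43 + 1/d_i1, which gives d_i1 = 23.036 cm.
Its lateral magnification is m_1 = -d_i1/d_o1 = -(23.036)/43 = -0.5357.
Since 23.036 cm > 7.5 cm, the first image lies past the second lens and serves as a virtual object: d_o2 = L - d_i1 = -15.536 cm.
Applying the thin-lens equation again with f_2 = 9 cm and d_o2 = -15.536 cm gives d_i2 = 5.699 cm.
m_2 = -(5.699)/(-15.536) = 0.3668.
Overall magnification: m = m_1 m_2 = -0.1965.

-0.197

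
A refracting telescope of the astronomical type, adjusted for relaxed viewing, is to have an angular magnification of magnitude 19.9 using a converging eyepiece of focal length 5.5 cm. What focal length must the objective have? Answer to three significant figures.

109 cm

|M| = f_obj/|f_eye|, so f_obj = |M| x |f_eye| = 19.9 x 5.5 = 109.450 cm.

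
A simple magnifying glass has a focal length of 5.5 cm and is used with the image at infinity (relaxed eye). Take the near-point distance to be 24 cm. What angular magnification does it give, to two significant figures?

M = D/f = 24/5.5 = 4.364.

4.4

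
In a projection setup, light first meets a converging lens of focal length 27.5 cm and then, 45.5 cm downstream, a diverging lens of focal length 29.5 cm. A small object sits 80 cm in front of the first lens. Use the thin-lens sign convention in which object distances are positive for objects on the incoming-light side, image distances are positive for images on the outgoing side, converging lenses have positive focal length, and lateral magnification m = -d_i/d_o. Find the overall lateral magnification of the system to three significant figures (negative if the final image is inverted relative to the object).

-0.467

First lens: d_i1 = 1/(1/27.5 - 1/80) = 41.905 cm.
m_1 = -(41.905)/80 = -0.5238.
The intermediate image is 41.905 cm to the right of lens 1, so d_o2 = L - d_i1 = 45.5 - 41.905 = 3.595 cm.
Second lens: d_i2 = 1/(1/(-29.5) - 1/(3.595)) = -3.205 cm.
m_2 = -(-3.205)/(3.595) = 0.8914.
The system's lateral magnification is m_1 m_2 = (-0.5238)(0.8914) = -0.4669.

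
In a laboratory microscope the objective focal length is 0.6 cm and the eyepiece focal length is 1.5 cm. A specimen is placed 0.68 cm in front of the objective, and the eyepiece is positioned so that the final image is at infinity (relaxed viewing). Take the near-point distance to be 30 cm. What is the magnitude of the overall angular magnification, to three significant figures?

Objective: 1/d_i = 1/f_obj - 1/d_o = 1/0.6 - 1/0.68 = 0.19608 cm^-1, so d_i = 5.100 cm.
m_obj = -d_i/d_o = -5.100/0.68 = -7.500.
Eyepiece angular magnification (image at infinity): M_eye = D/f_e = 30/1.5 = 20.000.
Overall M = m_obj x M_eye = (-7.500)(20.000) = -150.00.
|M| = 150.00.

150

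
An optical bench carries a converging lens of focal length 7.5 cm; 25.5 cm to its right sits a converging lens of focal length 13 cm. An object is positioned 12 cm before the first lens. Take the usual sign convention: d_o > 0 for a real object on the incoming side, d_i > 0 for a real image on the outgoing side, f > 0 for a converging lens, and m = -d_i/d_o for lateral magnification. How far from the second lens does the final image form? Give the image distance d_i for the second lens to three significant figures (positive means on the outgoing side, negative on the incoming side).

Lens 1: 1/d_i1 = 1/f_1 - 1/d_o1 = 1/7.5 - 1/12 = 0.05000 cm^-1, so d_i1 = 20.000 cm.
That image sits 5.500 cm in front of the second lens, so d_o2 = 5.500 cm.
Lens 2: 1/d_i2 = 1/f_2 - 1/d_o2 = 1/13 - 1/(5.500) = -0.10490 cm^-1, so d_i2 = -9.533 cm.

-9.53 cm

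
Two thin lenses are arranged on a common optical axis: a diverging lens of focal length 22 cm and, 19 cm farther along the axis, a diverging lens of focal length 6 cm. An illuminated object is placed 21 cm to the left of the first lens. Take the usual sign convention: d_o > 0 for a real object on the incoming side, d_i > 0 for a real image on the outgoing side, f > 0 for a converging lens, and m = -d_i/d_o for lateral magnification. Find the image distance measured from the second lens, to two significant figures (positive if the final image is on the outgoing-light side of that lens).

Lens 1: 1/d_i1 = 1/f_1 - 1/d_o1 = 1/(-22) - 1/21 = -0.09307 cm^-1, so d_i1 = -10.744 cm.
The intermediate image is virtual, 10.744 cm to the left of lens 1, so d_o2 = L - d_i1 = 19 - (-10.744) = 29.744 cm.
Lens 2: 1/d_i2 = 1/f_2 - 1/d_o2 = 1/(-6) - 1/(29.744) = -0.20029 cm^-1, so d_i2 = -4.993 cm.

-5.0 cm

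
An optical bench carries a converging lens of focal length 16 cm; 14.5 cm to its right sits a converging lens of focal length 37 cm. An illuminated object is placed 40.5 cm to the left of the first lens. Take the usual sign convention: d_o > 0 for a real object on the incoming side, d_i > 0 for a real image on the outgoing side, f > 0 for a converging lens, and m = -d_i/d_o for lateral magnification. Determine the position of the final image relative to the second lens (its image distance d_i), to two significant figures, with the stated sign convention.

First lens: d_i1 = 1/(1/16 - 1/40.5) = 26.449 cm.
Since 26.449 cm > 14.5 cm, the first image lies past the second lens and serves as a virtual object: d_o2 = L - d_i1 = -11.949 cm.
Second lens: d_i2 = 1/(1/37 - 1/(-11.949)) = 9.032 cm.

9.0 cm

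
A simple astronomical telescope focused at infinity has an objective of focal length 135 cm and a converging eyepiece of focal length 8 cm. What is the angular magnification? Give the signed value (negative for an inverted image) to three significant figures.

M = -f_obj/f_eye = -135/(8) = -16.875.

-16.9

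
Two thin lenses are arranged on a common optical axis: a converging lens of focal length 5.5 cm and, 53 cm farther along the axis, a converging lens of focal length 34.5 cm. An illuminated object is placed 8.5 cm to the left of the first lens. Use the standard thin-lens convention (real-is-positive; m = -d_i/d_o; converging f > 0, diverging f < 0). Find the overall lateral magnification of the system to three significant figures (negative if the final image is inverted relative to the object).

21.7

Applying the thin-lens equation to the first lens, 1/5.5 = 1/8.5 + 1/d_i1, which gives d_i1 = 15.583 cm.
Its lateral magnification is m_1 = -d_i1/d_o1 = -(15.583)/8.5 = -1.8333.
The intermediate image is 15.583 cm to the right of lens 1, so d_o2 = L - d_i1 = 53 - 15.583 = 37.417 cm.
Applying the thin-lens equation again with f_2 = 34.5 cm and d_o2 = 37.417 cm gives d_i2 = 442.586 cm.
m_2 = -(442.586)/(37.417) = -11.8286.
Overall magnification: m = m_1 m_2 = 21.6857.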